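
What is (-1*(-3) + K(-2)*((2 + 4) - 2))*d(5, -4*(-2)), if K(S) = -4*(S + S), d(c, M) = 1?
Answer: 67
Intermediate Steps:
K(S) = -8*S
(-1*(-3) + K(-2)*((2 + 4) - 2))*d(5, -4*(-2)) = (-1*(-3) + (-8*(-2))*((2 + 4) - 2))*1 = (3 + 16*(6 - 2))*1 = (3 + 16*4)*1 = (3 + 64)*1 = 67*1 = 67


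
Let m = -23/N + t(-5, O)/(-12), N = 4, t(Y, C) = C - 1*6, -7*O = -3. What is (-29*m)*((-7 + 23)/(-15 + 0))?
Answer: -17168/105 ≈ -163.50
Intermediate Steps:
O = 3/7 (O = -1/7*(-3) = 3/7 ≈ 0.42857)
t(Y, C) = -6 + C (t(Y, C) = C - 6 = -6 + C)
m = -37/7 (m = -23/4 + (-6 + 3/7)/(-12) = -23*1/4 - 39/7*(-1/12) = -23/4 + 13/28 = -37/7 ≈ -5.2857)
(-29*m)*((-7 + 23)/(-15 + 0)) = (-29*(-37/7))*((-7 + 23)/(-15 + 0)) = 1073*(16/(-15))/7 = 1073*(16*(-1/15))/7 = (1073/7)*(-16/15) = -17168/105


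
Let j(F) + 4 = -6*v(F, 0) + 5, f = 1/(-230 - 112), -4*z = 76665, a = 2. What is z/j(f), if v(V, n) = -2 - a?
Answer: -15333/20 ≈ -766.65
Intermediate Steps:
z = -76665/4 (z = -1/4*76665 = -76665/4 ≈ -19166.)
f = -1/342 (f = 1/(-342) = -1/342 ≈ -0.0029240)
v(V, n) = -4 (v(V, n) = -2 - 1*2 = -2 - 2 = -4)
j(F) = 25 (j(F) = -4 + (-6*(-4) + 5) = -4 + (24 + 5) = -4 + 29 = 25)
z/j(f) = -76665/4/25 = -76665/4*1/25 = -15333/20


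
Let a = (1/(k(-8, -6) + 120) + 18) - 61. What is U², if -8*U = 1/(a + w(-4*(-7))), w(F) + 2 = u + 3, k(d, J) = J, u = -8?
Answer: 3249/519657616 ≈ 6.2522e-6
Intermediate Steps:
w(F) = -7 (w(F) = -2 + (-8 + 3) = -2 - 5 = -7)
a = -4901/114 (a = (1/(-6 + 120) + 18) - 61 = (1/114 + 18) - 61 = 2053/114 - 61 = -4901/114 ≈ -42.991)
U = 57/22796 (U = -1/(8*(-4901/114 - 7)) = -1/(8*(-5699/114)) = -⅛*(-114/5699) = 57/22796 ≈ 0.0025004)
U² = (57/22796)² = 3249/519657616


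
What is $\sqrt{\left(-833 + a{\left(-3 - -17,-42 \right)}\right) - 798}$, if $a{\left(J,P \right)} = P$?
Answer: $i \sqrt{1673} \approx 40.902 i$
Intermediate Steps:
$\sqrt{\left(-833 + a{\left(-3 - -17,-42 \right)}\right) - 798} = \sqrt{\left(-833 - 42\right) - 798} = \sqrt{-875 - 798} = \sqrt{-1673} = i \sqrt{1673}$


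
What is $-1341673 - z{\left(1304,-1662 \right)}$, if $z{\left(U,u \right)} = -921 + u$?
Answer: $-1339090$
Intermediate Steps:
$-1341673 - z{\left(1304,-1662 \right)} = -1341673 - \left(-921 - 1662\right) = -1341673 - -2583 = -1341673 + 2583 = -1339090$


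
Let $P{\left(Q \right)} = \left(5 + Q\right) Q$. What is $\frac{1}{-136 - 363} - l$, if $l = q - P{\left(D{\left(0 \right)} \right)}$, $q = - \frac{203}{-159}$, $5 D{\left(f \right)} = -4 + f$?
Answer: $- \frac{9201044}{1983525} \approx -4.6387$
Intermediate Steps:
$D{\left(f \right)} = - \frac{4}{5} + \frac{f}{5}$ ($D{\left(f \right)} = \frac{-4 + f}{5} = - \frac{4}{5} + \frac{f}{5}$)
$q = \frac{203}{159}$ ($q = \left(-203\right) \left(- \frac{1}{159}\right) = \frac{203}{159} \approx 1.2767$)
$P{\left(Q \right)} = Q \left(5 + Q\right)$
$l = \frac{18431}{3975}$ ($l = \frac{203}{159} - \left(- \frac{4}{5} + \frac{1}{5} \cdot 0\right) \left(5 + \left(- \frac{4}{5} + \frac{1}{5} \cdot 0\right)\right) = \frac{203}{159} - \left(- \frac{4}{5} + 0\right) \left(5 + \left(- \frac{4}{5} + 0\right)\right) = \frac{203}{159} - - \frac{4 \left(5 - \frac{4}{5}\right)}{5} = \frac{203}{159} - \left(- \frac{4}{5}\right) \frac{21}{5} = \frac{203}{159} - - \frac{84}{25} = \frac{203}{159} + \frac{84}{25} = \frac{18431}{3975} \approx 4.6367$)
$\frac{1}{-136 - 363} - l = \frac{1}{-136 - 363} - \frac{18431}{3975} = \frac{1}{-499} - \frac{18431}{3975} = - \frac{1}{499} - \frac{18431}{3975} = - \frac{9201044}{1983525}$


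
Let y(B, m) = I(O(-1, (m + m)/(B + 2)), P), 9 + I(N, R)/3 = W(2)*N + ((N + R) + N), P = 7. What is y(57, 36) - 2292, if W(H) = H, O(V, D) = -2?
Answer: -2322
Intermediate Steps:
I(N, R) = -27 + 3*R + 12*N (I(N, R) = -27 + 3*(2*N + ((N + R) + N)) = -27 + 3*(2*N + (R + 2*N)) = -27 + 3*(R + 4*N) = -27 + (3*R + 12*N) = -27 + 3*R + 12*N)
y(B, m) = -30 (y(B, m) = -27 + 3*7 + 12*(-2) = -27 + 21 - 24 = -30)
y(57, 36) - 2292 = -30 - 2292 = -2322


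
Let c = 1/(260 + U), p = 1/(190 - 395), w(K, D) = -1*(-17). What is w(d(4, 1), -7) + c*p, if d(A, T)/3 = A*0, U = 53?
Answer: 1090804/64165 ≈ 17.000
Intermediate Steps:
d(A, T) = 0 (d(A, T) = 3*(A*0) = 3*0 = 0)
w(K, D) = 17
p = -1/205 (p = 1/(-205) = -1/205 ≈ -0.0048781)
c = 1/313 (c = 1/(260 + 53) = 1/313 ≈ 0.0031949)
w(d(4, 1), -7) + c*p = 17 + (1/313)*(-1/205) = 17 - 1/64165 = 1090804/64165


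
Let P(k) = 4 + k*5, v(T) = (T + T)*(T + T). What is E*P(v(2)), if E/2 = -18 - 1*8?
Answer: -4368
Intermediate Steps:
v(T) = 4*T² (v(T) = (2*T)*(2*T) = 4*T²)
P(k) = 4 + 5*k
E = -52 (E = 2*(-18 - 1*8) = 2*(-18 - 8) = 2*(-26) = -52)
E*P(v(2)) = -52*(4 + 5*(4*2²)) = -52*(4 + 5*(4*4)) = -52*(4 + 5*16) = -52*(4 + 80) = -52*84 = -4368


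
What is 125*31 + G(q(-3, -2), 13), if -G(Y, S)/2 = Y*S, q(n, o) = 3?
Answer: 3797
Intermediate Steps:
G(Y, S) = -2*S*Y (G(Y, S) = -2*Y*S = -2*S*Y)
125*31 + G(q(-3, -2), 13) = 125*31 - 2*13*3 = 3875 - 78 = 3797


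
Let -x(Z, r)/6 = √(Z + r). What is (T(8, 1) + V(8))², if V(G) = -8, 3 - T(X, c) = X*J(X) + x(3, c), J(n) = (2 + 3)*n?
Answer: 97969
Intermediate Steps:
J(n) = 5*n
x(Z, r) = -6*√(Z + r)
T(X, c) = 3 - 5*X² + 6*√(3 + c) (T(X, c) = 3 - (X*(5*X) - 6*√(3 + c)) = 3 - (5*X² - 6*√(3 + c)) = 3 - (-6*√(3 + c) + 5*X²) = 3 + (-5*X² + 6*√(3 + c)) = 3 - 5*X² + 6*√(3 + c))
(T(8, 1) + V(8))² = ((3 - 5*8² + 6*√(3 + 1)) - 8)² = ((3 - 5*64 + 6*√4) - 8)² = ((3 - 320 + 6*2) - 8)² = ((3 - 320 + 12) - 8)² = (-305 - 8)² = (-313)² = 97969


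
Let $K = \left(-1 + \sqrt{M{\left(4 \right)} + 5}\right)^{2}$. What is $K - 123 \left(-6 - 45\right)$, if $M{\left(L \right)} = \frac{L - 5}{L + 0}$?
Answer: $\frac{25115}{4} - \sqrt{19} \approx 6274.4$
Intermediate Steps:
$M{\left(L \right)} = \frac{-5 + L}{L}$
$K = \left(-1 + \frac{\sqrt{19}}{2}\right)^{2}$ ($K = \left(-1 + \sqrt{\frac{-5 + 4}{4} + 5}\right)^{2} = \left(-1 + \sqrt{\frac{1}{4} \left(-1\right) + 5}\right)^{2} = \left(-1 + \sqrt{- \frac{1}{4} + 5}\right)^{2} = \left(-1 + \sqrt{\frac{19}{4}}\right)^{2} = \left(-1 + \frac{\sqrt{19}}{2}\right)^{2} \approx 1.3911$)
$K - 123 \left(-6 - 45\right) = \left(\frac{23}{4} - \sqrt{19}\right) - 123 \left(-6 - 45\right) = \left(\frac{23}{4} - \sqrt{19}\right) - -6273 = \left(\frac{23}{4} - \sqrt{19}\right) + 6273 = \frac{25115}{4} - \sqrt{19}$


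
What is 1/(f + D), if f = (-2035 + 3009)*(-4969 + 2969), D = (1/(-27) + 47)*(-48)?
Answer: -9/17552288 ≈ -5.1275e-7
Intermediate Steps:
D = -20288/9 (D = (-1/27 + 47)*(-48) = (1268/27)*(-48) = -20288/9 ≈ -2254.2)
f = -1948000 (f = 974*(-2000) = -1948000)
1/(f + D) = 1/(-1948000 - 20288/9) = 1/(-17552288/9) = -9/17552288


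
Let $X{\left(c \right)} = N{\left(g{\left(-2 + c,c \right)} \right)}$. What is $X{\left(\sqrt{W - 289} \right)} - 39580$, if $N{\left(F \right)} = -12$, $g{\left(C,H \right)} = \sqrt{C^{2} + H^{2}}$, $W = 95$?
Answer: $-39592$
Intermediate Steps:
$X{\left(c \right)} = -12$
$X{\left(\sqrt{W - 289} \right)} - 39580 = -12 - 39580 = -39592$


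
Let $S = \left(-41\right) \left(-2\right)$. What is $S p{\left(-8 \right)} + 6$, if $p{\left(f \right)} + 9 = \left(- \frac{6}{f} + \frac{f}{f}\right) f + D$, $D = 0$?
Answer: $-1880$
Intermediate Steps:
$S = 82$
$p{\left(f \right)} = -9 + f \left(1 - \frac{6}{f}\right)$ ($p{\left(f \right)} = -9 + \left(\left(- \frac{6}{f} + \frac{f}{f}\right) f + 0\right) = -9 + \left(\left(- \frac{6}{f} + 1\right) f + 0\right) = -9 + \left(\left(1 - \frac{6}{f}\right) f + 0\right) = -9 + \left(f \left(1 - \frac{6}{f}\right) + 0\right) = -9 + f \left(1 - \frac{6}{f}\right)$)
$S p{\left(-8 \right)} + 6 = 82 \left(-15 - 8\right) + 6 = 82 \left(-23\right) + 6 = -1886 + 6 = -1880$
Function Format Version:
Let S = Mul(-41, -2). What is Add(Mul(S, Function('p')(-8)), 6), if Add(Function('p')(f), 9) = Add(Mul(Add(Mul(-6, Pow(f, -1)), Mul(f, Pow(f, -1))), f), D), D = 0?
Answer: -1880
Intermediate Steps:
S = 82
Function('p')(f) = Add(-9, Mul(f, Add(1, Mul(-6, Pow(f, -1))))) (Function('p')(f) = Add(-9, Add(Mul(Add(Mul(-6, Pow(f, -1)), Mul(f, Pow(f, -1))), f), 0)) = Add(-9, Add(Mul(Add(Mul(-6, Pow(f, -1)), 1), f), 0)) = Add(-9, Add(Mul(Add(1, Mul(-6, Pow(f, -1))), f), 0)) = Add(-9, Add(Mul(f, Add(1, Mul(-6, Pow(f, -1)))), 0)) = Add(-9, Mul(f, Add(1, Mul(-6, Pow(f, -1))))))
Add(Mul(S, Function('p')(-8)), 6) = Add(Mul(82, Add(-15, -8)), 6) = Add(Mul(82, -23), 6) = Add(-1886, 6) = -1880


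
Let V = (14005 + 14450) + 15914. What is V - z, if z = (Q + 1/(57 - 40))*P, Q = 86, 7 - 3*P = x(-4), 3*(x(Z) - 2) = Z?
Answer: 6760660/153 ≈ 44187.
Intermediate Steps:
x(Z) = 2 + Z/3
P = 19/9 (P = 7/3 - (2 + (1/3)*(-4))/3 = 7/3 - (2 - 4/3)/3 = 7/3 - 1/3*2/3 = 7/3 - 2/9 = 19/9 ≈ 2.1111)
V = 44369 (V = 28455 + 15914 = 44369)
z = 27797/153 (z = (86 + 1/(57 - 40))*(19/9) = (86 + 1/17)*(19/9) = (1463/17)*(19/9) = 27797/153 ≈ 181.68)
V - z = 44369 - 1*27797/153 = 44369 - 27797/153 = 6760660/153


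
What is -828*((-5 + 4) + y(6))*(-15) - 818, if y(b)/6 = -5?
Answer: -385838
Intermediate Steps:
y(b) = -30 (y(b) = 6*(-5) = -30)
-828*((-5 + 4) + y(6))*(-15) - 818 = -828*((-5 + 4) - 30)*(-15) - 818 = -828*(-1 - 30)*(-15) - 818 = -(-25668)*(-15) - 818 = -828*465 - 818 = -385020 - 818 = -385838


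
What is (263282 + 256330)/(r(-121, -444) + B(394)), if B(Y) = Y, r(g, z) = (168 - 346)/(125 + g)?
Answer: 346408/233 ≈ 1486.7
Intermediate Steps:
r(g, z) = -178/(125 + g)
(263282 + 256330)/(r(-121, -444) + B(394)) = (263282 + 256330)/(-178/(125 - 121) + 394) = 519612/(-178/4 + 394) = 519612/(-178*1/4 + 394) = 519612/(-89/2 + 394) = 519612/(699/2) = 519612*(2/699) = 346408/233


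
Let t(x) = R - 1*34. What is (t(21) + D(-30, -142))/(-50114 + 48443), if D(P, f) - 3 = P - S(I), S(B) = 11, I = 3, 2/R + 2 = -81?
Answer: 5978/138693 ≈ 0.043102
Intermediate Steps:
R = -2/83 (R = 2/(-2 - 81) = 2/(-83) = 2*(-1/83) = -2/83 ≈ -0.024096)
t(x) = -2824/83 (t(x) = -2/83 - 1*34 = -2/83 - 34 = -2824/83)
D(P, f) = -8 + P (D(P, f) = 3 + (P - 1*11) = 3 + (P - 11) = 3 + (-11 + P) = -8 + P)
(t(21) + D(-30, -142))/(-50114 + 48443) = (-2824/83 + (-8 - 30))/(-50114 + 48443) = (-2824/83 - 38)/(-1671) = -5978/83*(-1/1671) = 5978/138693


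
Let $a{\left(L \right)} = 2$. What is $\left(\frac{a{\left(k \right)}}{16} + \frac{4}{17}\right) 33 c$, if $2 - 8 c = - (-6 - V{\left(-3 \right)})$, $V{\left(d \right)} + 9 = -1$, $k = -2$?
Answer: $\frac{4851}{544} \approx 8.9173$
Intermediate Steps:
$V{\left(d \right)} = -10$ ($V{\left(d \right)} = -9 - 1 = -10$)
$c = \frac{3}{4}$ ($c = \frac{1}{4} - \frac{\left(-1\right) \left(-6 - -10\right)}{8} = \frac{1}{4} - \frac{\left(-1\right) \left(-6 + 10\right)}{8} = \frac{1}{4} - \frac{\left(-1\right) 4}{8} = \frac{1}{4} - - \frac{1}{2} = \frac{1}{4} + \frac{1}{2} = \frac{3}{4} \approx 0.75$)
$\left(\frac{a{\left(k \right)}}{16} + \frac{4}{17}\right) 33 c = \left(\frac{2}{16} + \frac{4}{17}\right) 33 \cdot \frac{3}{4} = \left(2 \cdot \frac{1}{16} + 4 \cdot \frac{1}{17}\right) 33 \cdot \frac{3}{4} = \left(\frac{1}{8} + \frac{4}{17}\right) 33 \cdot \frac{3}{4} = \frac{49}{136} \cdot 33 \cdot \frac{3}{4} = \frac{1617}{136} \cdot \frac{3}{4} = \frac{4851}{544}$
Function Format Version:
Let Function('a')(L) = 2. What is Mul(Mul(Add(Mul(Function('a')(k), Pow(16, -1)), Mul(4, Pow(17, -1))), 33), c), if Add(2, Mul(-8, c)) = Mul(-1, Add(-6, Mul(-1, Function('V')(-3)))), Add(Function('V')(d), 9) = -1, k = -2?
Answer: Rational(4851, 544) ≈ 8.9173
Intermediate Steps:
Function('V')(d) = -10 (Function('V')(d) = Add(-9, -1) = -10)
c = Rational(3, 4) (c = Add(Rational(1, 4), Mul(Rational(-1, 8), Mul(-1, Add(-6, Mul(-1, -10))))) = Add(Rational(1, 4), Mul(Rational(-1, 8), Mul(-1, Add(-6, 10)))) = Add(Rational(1, 4), Mul(Rational(-1, 8), Mul(-1, 4))) = Add(Rational(1, 4), Mul(Rational(-1, 8), -4)) = Add(Rational(1, 4), Rational(1, 2)) = Rational(3, 4) ≈ 0.75000)
Mul(Mul(Add(Mul(Function('a')(k), Pow(16, -1)), Mul(4, Pow(17, -1))), 33), c) = Mul(Mul(Add(Mul(2, Pow(16, -1)), Mul(4, Pow(17, -1))), 33), Rational(3, 4)) = Mul(Mul(Add(Mul(2, Rational(1, 16)), Mul(4, Rational(1, 17))), 33), Rational(3, 4)) = Mul(Mul(Add(Rational(1, 8), Rational(4, 17)), 33), Rational(3, 4)) = Mul(Mul(Rational(49, 136), 33), Rational(3, 4)) = Mul(Rational(1617, 136), Rational(3, 4)) = Rational(4851, 544)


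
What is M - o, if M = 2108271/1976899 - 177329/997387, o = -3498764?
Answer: 6898631459959504638/1971733362913 ≈ 3.4988e+6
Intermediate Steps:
M = 1752200565106/1971733362913 (M = 2108271*(1/1976899) - 177329*1/997387 = 2108271/1976899 - 177329/997387 = 1752200565106/1971733362913 ≈ 0.88866)
M - o = 1752200565106/1971733362913 - 1*(-3498764) = 1752200565106/1971733362913 + 3498764 = 6898631459959504638/1971733362913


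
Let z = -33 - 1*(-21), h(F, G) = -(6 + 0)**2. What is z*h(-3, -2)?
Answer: 432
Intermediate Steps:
h(F, G) = -36 (h(F, G) = -1*6**2 = -1*36 = -36)
z = -12 (z = -33 + 21 = -12)
z*h(-3, -2) = -12*(-36) = 432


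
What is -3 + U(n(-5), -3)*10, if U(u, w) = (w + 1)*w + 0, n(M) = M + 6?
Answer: 57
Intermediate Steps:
n(M) = 6 + M
U(u, w) = w*(1 + w) (U(u, w) = (1 + w)*w + 0 = w*(1 + w) + 0 = w*(1 + w))
-3 + U(n(-5), -3)*10 = -3 - 3*(1 - 3)*10 = -3 - 3*(-2)*10 = -3 + 6*10 = -3 + 60 = 57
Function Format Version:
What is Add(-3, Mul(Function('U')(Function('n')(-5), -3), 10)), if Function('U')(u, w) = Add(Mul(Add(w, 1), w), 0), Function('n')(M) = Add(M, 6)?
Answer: 57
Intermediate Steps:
Function('n')(M) = Add(6, M)
Function('U')(u, w) = Mul(w, Add(1, w)) (Function('U')(u, w) = Add(Mul(Add(1, w), w), 0) = Add(Mul(w, Add(1, w)), 0) = Mul(w, Add(1, w)))
Add(-3, Mul(Function('U')(Function('n')(-5), -3), 10)) = Add(-3, Mul(Mul(-3, Add(1, -3)), 10)) = Add(-3, Mul(Mul(-3, -2), 10)) = Add(-3, Mul(6, 10)) = Add(-3, 60) = 57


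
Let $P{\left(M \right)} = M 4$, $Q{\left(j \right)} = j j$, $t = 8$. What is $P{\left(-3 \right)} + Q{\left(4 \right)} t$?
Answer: $116$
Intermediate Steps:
$Q{\left(j \right)} = j^{2}$
$P{\left(M \right)} = 4 M$
$P{\left(-3 \right)} + Q{\left(4 \right)} t = 4 \left(-3\right) + 4^{2} \cdot 8 = -12 + 16 \cdot 8 = -12 + 128 = 116$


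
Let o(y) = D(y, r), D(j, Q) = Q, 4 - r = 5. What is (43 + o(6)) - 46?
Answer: -4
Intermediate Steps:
r = -1 (r = 4 - 1*5 = 4 - 5 = -1)
o(y) = -1
(43 + o(6)) - 46 = (43 - 1) - 46 = 42 - 46 = -4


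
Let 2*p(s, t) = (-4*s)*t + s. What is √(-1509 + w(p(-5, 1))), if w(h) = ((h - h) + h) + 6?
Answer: I*√5982/2 ≈ 38.672*I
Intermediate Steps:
p(s, t) = s/2 - 2*s*t (p(s, t) = ((-4*s)*t + s)/2 = (-4*s*t + s)/2 = (s - 4*s*t)/2 = s/2 - 2*s*t)
w(h) = 6 + h (w(h) = (0 + h) + 6 = h + 6 = 6 + h)
√(-1509 + w(p(-5, 1))) = √(-1509 + (6 + (½)*(-5)*(1 - 4*1))) = √(-1509 + (6 + (½)*(-5)*(1 - 4))) = √(-1509 + (6 + (½)*(-5)*(-3))) = √(-1509 + (6 + 15/2)) = √(-1509 + 27/2) = √(-2991/2) = I*√5982/2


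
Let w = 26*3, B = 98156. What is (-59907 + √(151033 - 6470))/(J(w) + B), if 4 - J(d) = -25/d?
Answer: -4672746/7656505 + 78*√144563/7656505 ≈ -0.60642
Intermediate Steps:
w = 78
J(d) = 4 + 25/d (J(d) = 4 - (-25)/d = 4 + 25/d)
(-59907 + √(151033 - 6470))/(J(w) + B) = (-59907 + √(151033 - 6470))/((4 + 25/78) + 98156) = (-59907 + √144563)/((4 + 25*(1/78)) + 98156) = (-59907 + √144563)/((4 + 25/78) + 98156) = (-59907 + √144563)/(337/78 + 98156) = (-59907 + √144563)/(7656505/78) = (-59907 + √144563)*(78/7656505) = -4672746/7656505 + 78*√144563/7656505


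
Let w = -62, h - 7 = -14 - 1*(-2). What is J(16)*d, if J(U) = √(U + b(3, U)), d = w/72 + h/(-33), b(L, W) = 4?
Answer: -281*√5/198 ≈ -3.1734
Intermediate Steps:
h = -5 (h = 7 + (-14 - 1*(-2)) = 7 + (-14 + 2) = 7 - 12 = -5)
d = -281/396 (d = -62/72 - 5/(-33) = -62*1/72 - 5*(-1/33) = -31/36 + 5/33 = -281/396 ≈ -0.70960)
J(U) = √(4 + U) (J(U) = √(U + 4) = √(4 + U))
J(16)*d = √(4 + 16)*(-281/396) = √20*(-281/396) = (2*√5)*(-281/396) = -281*√5/198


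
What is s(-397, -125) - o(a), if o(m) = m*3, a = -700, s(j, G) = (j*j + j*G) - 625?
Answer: 208709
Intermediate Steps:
s(j, G) = -625 + j**2 + G*j (s(j, G) = (j**2 + G*j) - 625 = -625 + j**2 + G*j)
o(m) = 3*m
s(-397, -125) - o(a) = (-625 + (-397)**2 - 125*(-397)) - 3*(-700) = (-625 + 157609 + 49625) - 1*(-2100) = 206609 + 2100 = 208709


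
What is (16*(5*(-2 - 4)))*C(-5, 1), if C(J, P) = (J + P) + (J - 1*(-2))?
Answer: 3360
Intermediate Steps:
C(J, P) = 2 + P + 2*J (C(J, P) = (J + P) + (J + 2) = (J + P) + (2 + J) = 2 + P + 2*J)
(16*(5*(-2 - 4)))*C(-5, 1) = (16*(5*(-2 - 4)))*(2 + 1 + 2*(-5)) = (16*(5*(-6)))*(2 + 1 - 10) = (16*(-30))*(-7) = -480*(-7) = 3360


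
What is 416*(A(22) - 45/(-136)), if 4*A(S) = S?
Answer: 41236/17 ≈ 2425.6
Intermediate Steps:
A(S) = S/4
416*(A(22) - 45/(-136)) = 416*((¼)*22 - 45/(-136)) = 416*(11/2 - 45*(-1/136)) = 416*(11/2 + 45/136) = 416*(793/136) = 41236/17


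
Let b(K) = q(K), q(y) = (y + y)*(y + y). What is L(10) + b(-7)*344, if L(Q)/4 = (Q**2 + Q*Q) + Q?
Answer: 68264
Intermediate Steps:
q(y) = 4*y**2 (q(y) = (2*y)*(2*y) = 4*y**2)
L(Q) = 4*Q + 8*Q**2 (L(Q) = 4*((Q**2 + Q*Q) + Q) = 4*((Q**2 + Q**2) + Q) = 4*(2*Q**2 + Q) = 4*(Q + 2*Q**2) = 4*Q + 8*Q**2)
b(K) = 4*K**2
L(10) + b(-7)*344 = 4*10*(1 + 2*10) + (4*(-7)**2)*344 = 4*10*(1 + 20) + (4*49)*344 = 4*10*21 + 196*344 = 840 + 67424 = 68264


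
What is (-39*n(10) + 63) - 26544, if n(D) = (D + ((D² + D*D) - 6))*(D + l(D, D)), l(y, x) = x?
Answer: -185601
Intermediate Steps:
n(D) = 2*D*(-6 + D + 2*D²) (n(D) = (D + ((D² + D*D) - 6))*(D + D) = (D + ((D² + D²) - 6))*(2*D) = (D + (2*D² - 6))*(2*D) = (D + (-6 + 2*D²))*(2*D) = (-6 + D + 2*D²)*(2*D) = 2*D*(-6 + D + 2*D²))
(-39*n(10) + 63) - 26544 = (-78*10*(-6 + 10 + 2*10²) + 63) - 26544 = (-78*10*(-6 + 10 + 2*100) + 63) - 26544 = (-78*10*(-6 + 10 + 200) + 63) - 26544 = (-78*10*204 + 63) - 26544 = (-39*4080 + 63) - 26544 = (-159120 + 63) - 26544 = -159057 - 26544 = -185601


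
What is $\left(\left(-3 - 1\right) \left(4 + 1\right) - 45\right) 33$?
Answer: $-2145$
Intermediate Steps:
$\left(\left(-3 - 1\right) \left(4 + 1\right) - 45\right) 33 = \left(\left(-4\right) 5 - 45\right) 33 = \left(-20 - 45\right) 33 = \left(-65\right) 33 = -2145$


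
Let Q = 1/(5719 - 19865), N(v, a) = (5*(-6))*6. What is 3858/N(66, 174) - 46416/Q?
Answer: 19698021437/30 ≈ 6.5660e+8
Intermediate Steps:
N(v, a) = -180 (N(v, a) = -30*6 = -180)
Q = -1/14146 (Q = 1/(-14146) = -1/14146 ≈ -7.0691e-5)
3858/N(66, 174) - 46416/Q = 3858/(-180) - 46416/(-1/14146) = 3858*(-1/180) - 46416*(-14146) = -643/30 + 656600736 = 19698021437/30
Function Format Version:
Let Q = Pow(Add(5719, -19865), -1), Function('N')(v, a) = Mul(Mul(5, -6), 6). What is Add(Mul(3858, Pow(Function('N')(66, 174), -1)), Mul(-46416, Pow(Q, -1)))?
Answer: Rational(19698021437, 30) ≈ 6.5660e+8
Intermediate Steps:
Function('N')(v, a) = -180 (Function('N')(v, a) = Mul(-30, 6) = -180)
Q = Rational(-1, 14146) (Q = Pow(-14146, -1) = Rational(-1, 14146) ≈ -7.0691e-5)
Add(Mul(3858, Pow(Function('N')(66, 174), -1)), Mul(-46416, Pow(Q, -1))) = Add(Mul(3858, Pow(-180, -1)), Mul(-46416, Pow(Rational(-1, 14146), -1))) = Add(Mul(3858, Rational(-1, 180)), Mul(-46416, -14146)) = Add(Rational(-643, 30), 656600736) = Rational(19698021437, 30)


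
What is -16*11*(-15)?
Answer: 2640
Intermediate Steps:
-16*11*(-15) = -176*(-15) = 2640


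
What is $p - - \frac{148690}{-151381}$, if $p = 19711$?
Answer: $\frac{2983722201}{151381} \approx 19710.0$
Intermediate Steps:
$p - - \frac{148690}{-151381} = 19711 - - \frac{148690}{-151381} = 19711 - \left(-148690\right) \left(- \frac{1}{151381}\right) = 19711 - \frac{148690}{151381} = \frac{2983722201}{151381}$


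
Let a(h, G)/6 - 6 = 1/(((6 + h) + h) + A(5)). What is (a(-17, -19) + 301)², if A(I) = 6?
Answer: 13719616/121 ≈ 1.1339e+5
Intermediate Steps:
a(h, G) = 36 + 6/(12 + 2*h) (a(h, G) = 36 + 6/(((6 + h) + h) + 6) = 36 + 6/((6 + 2*h) + 6) = 36 + 6/(12 + 2*h))
(a(-17, -19) + 301)² = (3*(73 + 12*(-17))/(6 - 17) + 301)² = (3*(73 - 204)/(-11) + 301)² = (3*(-1/11)*(-131) + 301)² = (393/11 + 301)² = (3704/11)² = 13719616/121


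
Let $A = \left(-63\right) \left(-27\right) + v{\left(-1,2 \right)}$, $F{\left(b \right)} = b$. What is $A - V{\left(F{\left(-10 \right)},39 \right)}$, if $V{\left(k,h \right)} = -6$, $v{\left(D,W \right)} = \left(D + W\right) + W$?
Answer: $1710$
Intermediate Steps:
$v{\left(D,W \right)} = D + 2 W$
$A = 1704$ ($A = \left(-63\right) \left(-27\right) + \left(-1 + 2 \cdot 2\right) = 1701 + \left(-1 + 4\right) = 1701 + 3 = 1704$)
$A - V{\left(F{\left(-10 \right)},39 \right)} = 1704 - -6 = 1704 + 6 = 1710$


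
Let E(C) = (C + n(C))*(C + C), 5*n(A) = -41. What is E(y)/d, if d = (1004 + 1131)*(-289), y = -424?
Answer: -1832528/3085075 ≈ -0.59400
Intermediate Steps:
n(A) = -41/5 (n(A) = (1/5)*(-41) = -41/5)
E(C) = 2*C*(-41/5 + C) (E(C) = (C - 41/5)*(C + C) = (-41/5 + C)*(2*C) = 2*C*(-41/5 + C))
d = -617015 (d = 2135*(-289) = -617015)
E(y)/d = ((2/5)*(-424)*(-41 + 5*(-424)))/(-617015) = ((2/5)*(-424)*(-41 - 2120))*(-1/617015) = ((2/5)*(-424)*(-2161))*(-1/617015) = (1832528/5)*(-1/617015) = -1832528/3085075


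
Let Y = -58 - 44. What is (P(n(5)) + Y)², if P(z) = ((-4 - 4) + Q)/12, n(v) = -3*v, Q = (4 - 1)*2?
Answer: 375769/36 ≈ 10438.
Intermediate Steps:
Q = 6 (Q = 3*2 = 6)
P(z) = -⅙ (P(z) = ((-4 - 4) + 6)/12 = (-8 + 6)*(1/12) = -2*1/12 = -⅙)
Y = -102
(P(n(5)) + Y)² = (-⅙ - 102)² = (-613/6)² = 375769/36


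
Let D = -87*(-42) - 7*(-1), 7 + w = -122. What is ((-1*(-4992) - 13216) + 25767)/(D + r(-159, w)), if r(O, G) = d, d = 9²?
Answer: 17543/3742 ≈ 4.6881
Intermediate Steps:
w = -129 (w = -7 - 122 = -129)
d = 81
r(O, G) = 81
D = 3661 (D = 3654 + 7 = 3661)
((-1*(-4992) - 13216) + 25767)/(D + r(-159, w)) = ((-1*(-4992) - 13216) + 25767)/(3661 + 81) = ((4992 - 13216) + 25767)/3742 = (-8224 + 25767)*(1/3742) = 17543*(1/3742) = 17543/3742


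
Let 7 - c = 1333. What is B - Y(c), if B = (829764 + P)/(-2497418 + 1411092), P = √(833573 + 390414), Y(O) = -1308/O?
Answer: -210098456/120039023 - √1223987/1086326 ≈ -1.7513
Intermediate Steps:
c = -1326 (c = 7 - 1*1333 = 7 - 1333 = -1326)
P = √1223987 ≈ 1106.3
B = -414882/543163 - √1223987/1086326 (B = (829764 + √1223987)/(-2497418 + 1411092) = (829764 + √1223987)/(-1086326) = (829764 + √1223987)*(-1/1086326) = -414882/543163 - √1223987/1086326 ≈ -0.76484)
B - Y(c) = (-414882/543163 - √1223987/1086326) - (-1308)/(-1326) = (-414882/543163 - √1223987/1086326) - (-1308)*(-1)/1326 = (-414882/543163 - √1223987/1086326) - 1*218/221 = (-414882/543163 - √1223987/1086326) - 218/221 = -210098456/120039023 - √1223987/1086326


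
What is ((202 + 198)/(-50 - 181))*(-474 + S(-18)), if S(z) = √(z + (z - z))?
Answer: 63200/77 - 400*I*√2/77 ≈ 820.78 - 7.3466*I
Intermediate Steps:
S(z) = √z (S(z) = √(z + 0) = √z)
((202 + 198)/(-50 - 181))*(-474 + S(-18)) = ((202 + 198)/(-50 - 181))*(-474 + √(-18)) = (400/(-231))*(-474 + 3*I*√2) = (400*(-1/231))*(-474 + 3*I*√2) = -400*(-474 + 3*I*√2)/231 = 63200/77 - 400*I*√2/77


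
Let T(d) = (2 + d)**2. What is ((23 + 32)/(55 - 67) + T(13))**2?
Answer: 6996025/144 ≈ 48584.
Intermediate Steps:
((23 + 32)/(55 - 67) + T(13))**2 = ((23 + 32)/(55 - 67) + (2 + 13)**2)**2 = (55/(-12) + 15**2)**2 = (55*(-1/12) + 225)**2 = (-55/12 + 225)**2 = (2645/12)**2 = 6996025/144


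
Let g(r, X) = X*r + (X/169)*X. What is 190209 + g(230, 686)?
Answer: 59280737/169 ≈ 3.5077e+5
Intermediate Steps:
g(r, X) = X²/169 + X*r (g(r, X) = X*r + (X*(1/169))*X = X*r + (X/169)*X = X*r + X²/169 = X²/169 + X*r)
190209 + g(230, 686) = 190209 + (1/169)*686*(686 + 169*230) = 190209 + (1/169)*686*(686 + 38870) = 190209 + (1/169)*686*39556 = 190209 + 27135416/169 = 59280737/169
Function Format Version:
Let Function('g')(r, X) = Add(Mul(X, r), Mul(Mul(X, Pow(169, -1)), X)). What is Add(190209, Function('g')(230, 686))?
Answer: Rational(59280737, 169) ≈ 3.5077e+5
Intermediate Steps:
Function('g')(r, X) = Add(Mul(Rational(1, 169), Pow(X, 2)), Mul(X, r)) (Function('g')(r, X) = Add(Mul(X, r), Mul(Mul(X, Rational(1, 169)), X)) = Add(Mul(X, r), Mul(Mul(Rational(1, 169), X), X)) = Add(Mul(X, r), Mul(Rational(1, 169), Pow(X, 2))) = Add(Mul(Rational(1, 169), Pow(X, 2)), Mul(X, r)))
Add(190209, Function('g')(230, 686)) = Add(190209, Mul(Rational(1, 169), 686, Add(686, Mul(169, 230)))) = Add(190209, Mul(Rational(1, 169), 686, Add(686, 38870))) = Add(190209, Mul(Rational(1, 169), 686, 39556)) = Add(190209, Rational(27135416, 169)) = Rational(59280737, 169)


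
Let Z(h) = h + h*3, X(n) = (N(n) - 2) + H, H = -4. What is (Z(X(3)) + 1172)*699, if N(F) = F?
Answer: 810840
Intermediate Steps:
X(n) = -6 + n (X(n) = (n - 2) - 4 = (-2 + n) - 4 = -6 + n)
Z(h) = 4*h (Z(h) = h + 3*h = 4*h)
(Z(X(3)) + 1172)*699 = (4*(-6 + 3) + 1172)*699 = (4*(-3) + 1172)*699 = (-12 + 1172)*699 = 1160*699 = 810840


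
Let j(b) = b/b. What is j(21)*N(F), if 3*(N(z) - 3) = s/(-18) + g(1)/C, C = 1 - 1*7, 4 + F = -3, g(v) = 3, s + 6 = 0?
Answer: 53/18 ≈ 2.9444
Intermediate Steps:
s = -6 (s = -6 + 0 = -6)
F = -7 (F = -4 - 3 = -7)
C = -6 (C = 1 - 7 = -6)
j(b) = 1
N(z) = 53/18 (N(z) = 3 + (-6/(-18) + 3/(-6))/3 = 3 + (-6*(-1/18) + 3*(-1/6))/3 = 3 + (1/3 - 1/2)/3 = 3 + (1/3)*(-1/6) = 3 - 1/18 = 53/18)
j(21)*N(F) = 1*(53/18) = 53/18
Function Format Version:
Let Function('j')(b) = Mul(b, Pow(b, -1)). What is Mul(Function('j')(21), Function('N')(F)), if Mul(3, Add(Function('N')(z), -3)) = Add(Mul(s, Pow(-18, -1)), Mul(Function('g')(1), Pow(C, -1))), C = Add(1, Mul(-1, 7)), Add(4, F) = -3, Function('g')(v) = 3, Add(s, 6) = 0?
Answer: Rational(53, 18) ≈ 2.9444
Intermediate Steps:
s = -6 (s = Add(-6, 0) = -6)
F = -7 (F = Add(-4, -3) = -7)
C = -6 (C = Add(1, -7) = -6)
Function('j')(b) = 1
Function('N')(z) = Rational(53, 18) (Function('N')(z) = Add(3, Mul(Rational(1, 3), Add(Mul(-6, Pow(-18, -1)), Mul(3, Pow(-6, -1))))) = Add(3, Mul(Rational(1, 3), Add(Mul(-6, Rational(-1, 18)), Mul(3, Rational(-1, 6))))) = Add(3, Mul(Rational(1, 3), Add(Rational(1, 3), Rational(-1, 2)))) = Add(3, Mul(Rational(1, 3), Rational(-1, 6))) = Add(3, Rational(-1, 18)) = Rational(53, 18))
Mul(Function('j')(21), Function('N')(F)) = Mul(1, Rational(53, 18)) = Rational(53, 18)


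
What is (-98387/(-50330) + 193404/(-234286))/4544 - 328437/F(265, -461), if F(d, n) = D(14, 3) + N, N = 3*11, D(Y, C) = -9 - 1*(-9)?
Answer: -2933002317166917949/294696026584960 ≈ -9952.6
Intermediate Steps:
D(Y, C) = 0 (D(Y, C) = -9 + 9 = 0)
N = 33
F(d, n) = 33 (F(d, n) = 0 + 33 = 33)
(-98387/(-50330) + 193404/(-234286))/4544 - 328437/F(265, -461) = (-98387/(-50330) + 193404/(-234286))/4544 - 328437/33 = (-98387*(-1/50330) + 193404*(-1/234286))*(1/4544) - 328437*1/33 = (98387/50330 - 96702/117143)*(1/4544) - 109479/11 = (6658336681/5895807190)*(1/4544) - 109479/11 = 6658336681/26790547871360 - 109479/11 = -2933002317166917949/294696026584960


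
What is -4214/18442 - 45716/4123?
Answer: -430234397/38018183 ≈ -11.317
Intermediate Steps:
-4214/18442 - 45716/4123 = -4214*1/18442 - 45716*1/4123 = -2107/9221 - 45716/4123 = -430234397/38018183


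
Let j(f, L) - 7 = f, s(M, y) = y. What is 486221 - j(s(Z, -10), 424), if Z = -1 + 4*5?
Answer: 486224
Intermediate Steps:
Z = 19 (Z = -1 + 20 = 19)
j(f, L) = 7 + f
486221 - j(s(Z, -10), 424) = 486221 - (7 - 10) = 486221 - 1*(-3) = 486221 + 3 = 486224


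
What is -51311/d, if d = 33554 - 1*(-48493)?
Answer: -51311/82047 ≈ -0.62539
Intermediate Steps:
d = 82047 (d = 33554 + 48493 = 82047)
-51311/d = -51311/82047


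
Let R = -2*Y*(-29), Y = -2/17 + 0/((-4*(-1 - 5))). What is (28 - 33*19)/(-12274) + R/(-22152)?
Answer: 834550/16993353 ≈ 0.049110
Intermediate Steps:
Y = -2/17 (Y = -2*1/17 + 0/((-4*(-6))) = -2/17 + 0/24 = -2/17 + 0*(1/24) = -2/17 + 0 = -2/17 ≈ -0.11765)
R = -116/17 (R = -2*(-2/17)*(-29) = (4/17)*(-29) = -116/17 ≈ -6.8235)
(28 - 33*19)/(-12274) + R/(-22152) = (28 - 33*19)/(-12274) - 116/17/(-22152) = (28 - 627)*(-1/12274) - 116/17*(-1/22152) = -599*(-1/12274) + 29/94146 = 599/12274 + 29/94146 = 834550/16993353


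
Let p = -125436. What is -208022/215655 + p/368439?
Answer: -34564772746/26485237515 ≈ -1.3051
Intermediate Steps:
-208022/215655 + p/368439 = -208022/215655 - 125436/368439 = -208022*1/215655 - 125436*1/368439 = -208022/215655 - 41812/122813 = -34564772746/26485237515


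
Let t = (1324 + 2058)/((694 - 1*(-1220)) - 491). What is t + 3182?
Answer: 4531368/1423 ≈ 3184.4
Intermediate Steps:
t = 3382/1423 (t = 3382/((694 + 1220) - 491) = 3382/(1914 - 491) = 3382/1423 ≈ 2.3767)
t + 3182 = 3382/1423 + 3182 = 4531368/1423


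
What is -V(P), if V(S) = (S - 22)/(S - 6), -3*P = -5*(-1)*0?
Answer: -11/3 ≈ -3.6667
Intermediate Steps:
P = 0 (P = -(-5*(-1))*0/3 = -5*0/3 = -⅓*0 = 0)
V(S) = (-22 + S)/(-6 + S)
-V(P) = -(-22 + 0)/(-6 + 0) = -(-22)/(-6) = -(-1)*(-22)/6 = -1*11/3 = -11/3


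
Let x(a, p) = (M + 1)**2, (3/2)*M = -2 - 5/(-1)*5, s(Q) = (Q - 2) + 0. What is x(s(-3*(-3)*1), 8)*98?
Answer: 235298/9 ≈ 26144.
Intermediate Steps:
s(Q) = -2 + Q (s(Q) = (-2 + Q) + 0 = -2 + Q)
M = 46/3 (M = 2*(-2 - 5/(-1)*5)/3 = 2*(-2 - 5*(-1)*5)/3 = 2*(-2 + 5*5)/3 = 2*(-2 + 25)/3 = (2/3)*23 = 46/3 ≈ 15.333)
x(a, p) = 2401/9 (x(a, p) = (46/3 + 1)**2 = (49/3)**2 = 2401/9)
x(s(-3*(-3)*1), 8)*98 = (2401/9)*98 = 235298/9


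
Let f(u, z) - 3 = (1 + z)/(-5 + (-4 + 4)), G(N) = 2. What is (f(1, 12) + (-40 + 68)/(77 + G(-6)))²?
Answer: 88804/156025 ≈ 0.56917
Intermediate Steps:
f(u, z) = 14/5 - z/5 (f(u, z) = 3 + (1 + z)/(-5 + (-4 + 4)) = 3 + (1 + z)/(-5 + 0) = 3 + (1 + z)/(-5) = 3 + (1 + z)*(-⅕) = 3 + (-⅕ - z/5) = 14/5 - z/5)
(f(1, 12) + (-40 + 68)/(77 + G(-6)))² = ((14/5 - ⅕*12) + (-40 + 68)/(77 + 2))² = ((14/5 - 12/5) + 28/79)² = (⅖ + 28*(1/79))² = (⅖ + 28/79)² = (298/395)² = 88804/156025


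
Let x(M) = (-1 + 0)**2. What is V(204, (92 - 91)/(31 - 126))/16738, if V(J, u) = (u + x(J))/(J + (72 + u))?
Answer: 47/219426811 ≈ 2.1419e-7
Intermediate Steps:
x(M) = 1 (x(M) = (-1)**2 = 1)
V(J, u) = (1 + u)/(72 + J + u) (V(J, u) = (u + 1)/(J + (72 + u)) = (1 + u)/(72 + J + u))
V(204, (92 - 91)/(31 - 126))/16738 = ((1 + (92 - 91)/(31 - 126))/(72 + 204 + (92 - 91)/(31 - 126)))/16738 = ((1 + 1/(-95))/(72 + 204 + 1/(-95)))*(1/16738) = ((1 + 1*(-1/95))/(72 + 204 + 1*(-1/95)))*(1/16738) = ((1 - 1/95)/(72 + 204 - 1/95))*(1/16738) = ((94/95)/(26219/95))*(1/16738) = ((95/26219)*(94/95))*(1/16738) = (94/26219)*(1/16738) = 47/219426811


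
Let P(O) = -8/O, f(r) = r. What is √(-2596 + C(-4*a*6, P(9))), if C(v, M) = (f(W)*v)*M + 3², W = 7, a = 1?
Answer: I*√21939/3 ≈ 49.373*I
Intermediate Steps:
C(v, M) = 9 + 7*M*v (C(v, M) = (7*v)*M + 3² = 7*M*v + 9 = 9 + 7*M*v)
√(-2596 + C(-4*a*6, P(9))) = √(-2596 + (9 + 7*(-8/9)*(-4*1*6))) = √(-2596 + (9 + 7*(-8*⅑)*(-4*6))) = √(-2596 + (9 + 7*(-8/9)*(-24))) = √(-2596 + (9 + 448/3)) = √(-2596 + 475/3) = √(-7313/3) = I*√21939/3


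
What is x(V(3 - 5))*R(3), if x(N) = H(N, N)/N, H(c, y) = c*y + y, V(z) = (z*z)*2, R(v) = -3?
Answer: -27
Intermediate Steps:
V(z) = 2*z² (V(z) = z²*2 = 2*z²)
H(c, y) = y + c*y
x(N) = 1 + N (x(N) = (N*(1 + N))/N = 1 + N)
x(V(3 - 5))*R(3) = (1 + 2*(3 - 5)²)*(-3) = (1 + 2*(-2)²)*(-3) = (1 + 2*4)*(-3) = (1 + 8)*(-3) = 9*(-3) = -27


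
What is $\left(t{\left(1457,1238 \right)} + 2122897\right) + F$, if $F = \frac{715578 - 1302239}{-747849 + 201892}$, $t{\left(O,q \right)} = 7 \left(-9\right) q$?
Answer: $\frac{1116429693832}{545957} \approx 2.0449 \cdot 10^{6}$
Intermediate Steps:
$t{\left(O,q \right)} = - 63 q$
$F = \frac{586661}{545957}$ ($F = - \frac{586661}{-545957} = \left(-586661\right) \left(- \frac{1}{545957}\right) = \frac{586661}{545957} \approx 1.0746$)
$\left(t{\left(1457,1238 \right)} + 2122897\right) + F = \left(\left(-63\right) 1238 + 2122897\right) + \frac{586661}{545957} = \left(-77994 + 2122897\right) + \frac{586661}{545957} = 2044903 + \frac{586661}{545957} = \frac{1116429693832}{545957}$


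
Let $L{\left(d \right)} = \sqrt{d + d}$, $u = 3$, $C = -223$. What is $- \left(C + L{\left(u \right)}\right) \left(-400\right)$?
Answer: $-89200 + 400 \sqrt{6} \approx -88220.0$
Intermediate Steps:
$L{\left(d \right)} = \sqrt{2} \sqrt{d}$ ($L{\left(d \right)} = \sqrt{2 d} = \sqrt{2} \sqrt{d}$)
$- \left(C + L{\left(u \right)}\right) \left(-400\right) = - \left(-223 + \sqrt{2} \sqrt{3}\right) \left(-400\right) = - \left(-223 + \sqrt{6}\right) \left(-400\right) = - (89200 - 400 \sqrt{6}) = -89200 + 400 \sqrt{6}$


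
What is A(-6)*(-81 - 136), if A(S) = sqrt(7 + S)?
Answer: -217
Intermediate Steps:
A(-6)*(-81 - 136) = sqrt(7 - 6)*(-81 - 136) = sqrt(1)*(-217) = 1*(-217) = -217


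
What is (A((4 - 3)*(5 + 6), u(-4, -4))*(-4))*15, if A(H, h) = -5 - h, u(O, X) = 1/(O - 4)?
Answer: 585/2 ≈ 292.50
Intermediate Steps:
u(O, X) = 1/(-4 + O)
(A((4 - 3)*(5 + 6), u(-4, -4))*(-4))*15 = ((-5 - 1/(-4 - 4))*(-4))*15 = ((-5 - 1/(-8))*(-4))*15 = ((-5 - 1*(-⅛))*(-4))*15 = ((-5 + ⅛)*(-4))*15 = -39/8*(-4)*15 = (39/2)*15 = 585/2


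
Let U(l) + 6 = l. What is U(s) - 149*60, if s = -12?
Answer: -8958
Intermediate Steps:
U(l) = -6 + l
U(s) - 149*60 = (-6 - 12) - 149*60 = -18 - 8940 = -8958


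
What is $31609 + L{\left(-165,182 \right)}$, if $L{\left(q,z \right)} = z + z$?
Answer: $31973$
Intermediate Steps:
$L{\left(q,z \right)} = 2 z$
$31609 + L{\left(-165,182 \right)} = 31609 + 2 \cdot 182 = 31609 + 364 = 31973$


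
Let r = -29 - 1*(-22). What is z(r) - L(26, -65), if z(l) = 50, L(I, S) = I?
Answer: 24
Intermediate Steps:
r = -7 (r = -29 + 22 = -7)
z(r) - L(26, -65) = 50 - 1*26 = 50 - 26 = 24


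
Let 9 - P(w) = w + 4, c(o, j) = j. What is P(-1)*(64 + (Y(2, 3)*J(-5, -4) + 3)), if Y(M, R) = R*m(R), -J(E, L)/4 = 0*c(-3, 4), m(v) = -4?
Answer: 402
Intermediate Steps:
J(E, L) = 0 (J(E, L) = -0*4 = -4*0 = 0)
Y(M, R) = -4*R (Y(M, R) = R*(-4) = -4*R)
P(w) = 5 - w (P(w) = 9 - (w + 4) = 9 - (4 + w) = 9 + (-4 - w) = 5 - w)
P(-1)*(64 + (Y(2, 3)*J(-5, -4) + 3)) = (5 - 1*(-1))*(64 + (-4*3*0 + 3)) = (5 + 1)*(64 + (-12*0 + 3)) = 6*(64 + (0 + 3)) = 6*(64 + 3) = 6*67 = 402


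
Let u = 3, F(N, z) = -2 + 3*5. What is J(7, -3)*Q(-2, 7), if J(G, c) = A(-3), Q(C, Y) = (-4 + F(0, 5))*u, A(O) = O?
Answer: -81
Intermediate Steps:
F(N, z) = 13 (F(N, z) = -2 + 15 = 13)
Q(C, Y) = 27 (Q(C, Y) = (-4 + 13)*3 = 9*3 = 27)
J(G, c) = -3
J(7, -3)*Q(-2, 7) = -3*27 = -81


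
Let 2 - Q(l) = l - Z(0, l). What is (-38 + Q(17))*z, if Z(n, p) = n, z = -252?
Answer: 13356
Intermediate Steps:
Q(l) = 2 - l (Q(l) = 2 - (l - 1*0) = 2 - (l + 0) = 2 - l)
(-38 + Q(17))*z = (-38 + (2 - 1*17))*(-252) = (-38 + (2 - 17))*(-252) = (-38 - 15)*(-252) = -53*(-252) = 13356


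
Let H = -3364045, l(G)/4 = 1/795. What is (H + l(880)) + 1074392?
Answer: -1820274131/795 ≈ -2.2897e+6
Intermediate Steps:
l(G) = 4/795
(H + l(880)) + 1074392 = (-3364045 + 4/795) + 1074392 = -2674415771/795 + 1074392 = -1820274131/795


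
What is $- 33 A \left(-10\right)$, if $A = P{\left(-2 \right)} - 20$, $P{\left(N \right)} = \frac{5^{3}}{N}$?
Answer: $-27225$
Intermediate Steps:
$P{\left(N \right)} = \frac{125}{N}$
$A = - \frac{165}{2}$ ($A = \frac{125}{-2} - 20 = 125 \left(- \frac{1}{2}\right) - 20 = - \frac{125}{2} - 20 = - \frac{165}{2} \approx -82.5$)
$- 33 A \left(-10\right) = \left(-33\right) \left(- \frac{165}{2}\right) \left(-10\right) = \frac{5445}{2} \left(-10\right) = -27225$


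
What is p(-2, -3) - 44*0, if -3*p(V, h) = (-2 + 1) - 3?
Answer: 4/3 ≈ 1.3333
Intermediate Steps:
p(V, h) = 4/3 (p(V, h) = -((-2 + 1) - 3)/3 = -(-1 - 3)/3 = -⅓*(-4) = 4/3)
p(-2, -3) - 44*0 = 4/3 - 44*0 = 4/3 + 0 = 4/3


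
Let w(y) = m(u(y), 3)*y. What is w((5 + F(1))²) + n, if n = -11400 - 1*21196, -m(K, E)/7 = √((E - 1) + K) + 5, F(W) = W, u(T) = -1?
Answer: -34108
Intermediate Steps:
m(K, E) = -35 - 7*√(-1 + E + K) (m(K, E) = -7*(√((E - 1) + K) + 5) = -7*(√((-1 + E) + K) + 5) = -7*(√(-1 + E + K) + 5) = -7*(5 + √(-1 + E + K)) = -35 - 7*√(-1 + E + K))
w(y) = -42*y (w(y) = (-35 - 7*√(-1 + 3 - 1))*y = (-35 - 7*√1)*y = (-35 - 7*1)*y = (-35 - 7)*y = -42*y)
n = -32596 (n = -11400 - 21196 = -32596)
w((5 + F(1))²) + n = -42*(5 + 1)² - 32596 = -42*6² - 32596 = -42*36 - 32596 = -1512 - 32596 = -34108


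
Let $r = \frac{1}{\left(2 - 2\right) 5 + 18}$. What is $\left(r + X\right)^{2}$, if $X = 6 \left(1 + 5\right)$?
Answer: $\frac{421201}{324} \approx 1300.0$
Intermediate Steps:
$r = \frac{1}{18}$ ($r = \frac{1}{0 \cdot 5 + 18} = \frac{1}{0 + 18} = \frac{1}{18} \approx 0.055556$)
$X = 36$ ($X = 6 \cdot 6 = 36$)
$\left(r + X\right)^{2} = \left(\frac{1}{18} + 36\right)^{2} = \left(\frac{649}{18}\right)^{2} = \frac{421201}{324}$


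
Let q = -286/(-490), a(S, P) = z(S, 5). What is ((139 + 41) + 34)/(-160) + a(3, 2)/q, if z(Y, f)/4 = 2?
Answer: 141499/11440 ≈ 12.369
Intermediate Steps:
z(Y, f) = 8 (z(Y, f) = 4*2 = 8)
a(S, P) = 8
q = 143/245 (q = -286*(-1/490) = 143/245 ≈ 0.58367)
((139 + 41) + 34)/(-160) + a(3, 2)/q = ((139 + 41) + 34)/(-160) + 8/(143/245) = (180 + 34)*(-1/160) + 8*(245/143) = 214*(-1/160) + 1960/143 = -107/80 + 1960/143 = 141499/11440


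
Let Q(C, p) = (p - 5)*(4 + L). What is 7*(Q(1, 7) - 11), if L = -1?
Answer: -35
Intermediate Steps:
Q(C, p) = -15 + 3*p (Q(C, p) = (p - 5)*(4 - 1) = (-5 + p)*3 = -15 + 3*p)
7*(Q(1, 7) - 11) = 7*((-15 + 3*7) - 11) = 7*((-15 + 21) - 11) = 7*(6 - 11) = 7*(-5) = -35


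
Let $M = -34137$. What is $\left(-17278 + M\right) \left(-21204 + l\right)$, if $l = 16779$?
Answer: $227511375$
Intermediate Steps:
$\left(-17278 + M\right) \left(-21204 + l\right) = \left(-17278 - 34137\right) \left(-21204 + 16779\right) = \left(-51415\right) \left(-4425\right) = 227511375$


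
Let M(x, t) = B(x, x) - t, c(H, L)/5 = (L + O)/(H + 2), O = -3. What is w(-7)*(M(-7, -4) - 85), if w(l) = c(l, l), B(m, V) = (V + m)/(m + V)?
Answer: -800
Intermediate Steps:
c(H, L) = 5*(-3 + L)/(2 + H) (c(H, L) = 5*((L - 3)/(H + 2)) = 5*((-3 + L)/(2 + H)) = 5*(-3 + L)/(2 + H))
B(m, V) = 1 (B(m, V) = (V + m)/(V + m) = 1)
w(l) = 5*(-3 + l)/(2 + l)
M(x, t) = 1 - t
w(-7)*(M(-7, -4) - 85) = (5*(-3 - 7)/(2 - 7))*((1 - 1*(-4)) - 85) = (5*(-10)/(-5))*((1 + 4) - 85) = (5*(-1/5)*(-10))*(5 - 85) = 10*(-80) = -800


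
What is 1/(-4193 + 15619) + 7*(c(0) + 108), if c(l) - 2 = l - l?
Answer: 8798021/11426 ≈ 770.00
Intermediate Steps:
c(l) = 2 (c(l) = 2 + (l - l) = 2 + 0 = 2)
1/(-4193 + 15619) + 7*(c(0) + 108) = 1/(-4193 + 15619) + 7*(2 + 108) = 1/11426 + 7*110 = 1/11426 + 770 = 8798021/11426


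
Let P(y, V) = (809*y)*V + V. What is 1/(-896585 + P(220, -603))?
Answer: -1/108219128 ≈ -9.2405e-9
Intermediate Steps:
P(y, V) = V + 809*V*y (P(y, V) = 809*V*y + V = V + 809*V*y)
1/(-896585 + P(220, -603)) = 1/(-896585 - 603*(1 + 809*220)) = 1/(-896585 - 603*(1 + 177980)) = 1/(-896585 - 603*177981) = 1/(-896585 - 107322543) = 1/(-108219128) = -1/108219128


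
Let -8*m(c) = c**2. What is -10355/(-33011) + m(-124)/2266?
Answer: -1817396/3400133 ≈ -0.53451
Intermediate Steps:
m(c) = -c**2/8
-10355/(-33011) + m(-124)/2266 = -10355/(-33011) - 1/8*(-124)**2/2266 = -10355*(-1/33011) - 1/8*15376*(1/2266) = 10355/33011 - 1922*1/2266 = 10355/33011 - 961/1133 = -1817396/3400133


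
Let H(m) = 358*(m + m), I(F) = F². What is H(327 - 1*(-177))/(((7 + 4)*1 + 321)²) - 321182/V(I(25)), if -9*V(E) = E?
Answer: 19927701432/4305625 ≈ 4628.3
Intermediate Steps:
H(m) = 716*m (H(m) = 358*(2*m) = 716*m)
V(E) = -E/9
H(327 - 1*(-177))/(((7 + 4)*1 + 321)²) - 321182/V(I(25)) = (716*(327 - 1*(-177)))/(((7 + 4)*1 + 321)²) - 321182/((-⅑*25²)) = (716*(327 + 177))/((11*1 + 321)²) - 321182/((-⅑*625)) = (716*504)/((11 + 321)²) - 321182/(-625/9) = 360864/(332²) - 321182*(-9/625) = 360864/110224 + 2890638/625 = 360864*(1/110224) + 2890638/625 = 22554/6889 + 2890638/625 = 19927701432/4305625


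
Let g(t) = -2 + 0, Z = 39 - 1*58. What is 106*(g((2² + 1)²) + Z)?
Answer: -2226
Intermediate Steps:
Z = -19 (Z = 39 - 58 = -19)
g(t) = -2
106*(g((2² + 1)²) + Z) = 106*(-2 - 19) = 106*(-21) = -2226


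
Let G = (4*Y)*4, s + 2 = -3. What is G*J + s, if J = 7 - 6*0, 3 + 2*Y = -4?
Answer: -397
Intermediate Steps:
s = -5 (s = -2 - 3 = -5)
Y = -7/2 (Y = -3/2 + (1/2)*(-4) = -3/2 - 2 = -7/2 ≈ -3.5000)
J = 7 (J = 7 + 0 = 7)
G = -56 (G = (4*(-7/2))*4 = -14*4 = -56)
G*J + s = -56*7 - 5 = -392 - 5 = -397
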